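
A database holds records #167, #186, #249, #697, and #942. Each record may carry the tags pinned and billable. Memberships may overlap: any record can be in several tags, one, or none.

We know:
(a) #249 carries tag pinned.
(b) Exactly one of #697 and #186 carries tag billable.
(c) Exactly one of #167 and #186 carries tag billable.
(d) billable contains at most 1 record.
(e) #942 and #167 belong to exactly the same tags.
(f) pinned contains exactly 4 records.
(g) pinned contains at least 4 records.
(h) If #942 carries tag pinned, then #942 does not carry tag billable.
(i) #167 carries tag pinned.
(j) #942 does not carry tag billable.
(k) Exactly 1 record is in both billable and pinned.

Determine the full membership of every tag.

pinned = {#167, #186, #249, #942}; billable = {#186}

From (a): #249 ∈ pinned.
From (i): #167 ∈ pinned.
From (j): #942 ∉ billable.
(e): #942 matches #167: #942 ∈ pinned.
(e): #167 matches #942: #167 ∉ billable.
(c) (exactly one): #186 ∈ billable.
(d): billable already has 1, so the rest are out.
Suppose #186 ∉ pinned: no assignment then satisfies all the clues, so #186 ∈ pinned.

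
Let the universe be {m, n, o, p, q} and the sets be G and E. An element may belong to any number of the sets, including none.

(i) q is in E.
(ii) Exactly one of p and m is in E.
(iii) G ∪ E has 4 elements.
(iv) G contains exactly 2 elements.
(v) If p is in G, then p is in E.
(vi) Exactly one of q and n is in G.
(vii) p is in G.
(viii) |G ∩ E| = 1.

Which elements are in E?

E = {o, p, q}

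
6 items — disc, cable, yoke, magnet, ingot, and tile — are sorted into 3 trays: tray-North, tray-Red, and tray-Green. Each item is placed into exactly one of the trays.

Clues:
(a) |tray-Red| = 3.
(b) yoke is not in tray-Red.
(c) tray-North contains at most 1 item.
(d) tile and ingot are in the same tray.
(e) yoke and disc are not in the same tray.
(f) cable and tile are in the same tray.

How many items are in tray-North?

1

From (b): yoke ∉ tray-Red.
Suppose disc ∈ tray-Red: no assignment then satisfies all the clues, so disc ∉ tray-Red.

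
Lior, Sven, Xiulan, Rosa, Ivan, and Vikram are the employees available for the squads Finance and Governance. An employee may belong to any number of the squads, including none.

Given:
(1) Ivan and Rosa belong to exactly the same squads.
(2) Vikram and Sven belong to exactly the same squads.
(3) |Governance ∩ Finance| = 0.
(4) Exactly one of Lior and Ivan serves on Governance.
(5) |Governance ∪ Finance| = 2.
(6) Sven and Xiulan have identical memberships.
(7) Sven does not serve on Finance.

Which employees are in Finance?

From (7): Sven ∉ Finance.
(2): Vikram matches Sven: Vikram ∉ Finance.
(6): Xiulan matches Sven: Xiulan ∉ Finance.
Suppose Lior ∈ Finance: no assignment then satisfies all the clues, so Lior ∉ Finance.

Finance = {}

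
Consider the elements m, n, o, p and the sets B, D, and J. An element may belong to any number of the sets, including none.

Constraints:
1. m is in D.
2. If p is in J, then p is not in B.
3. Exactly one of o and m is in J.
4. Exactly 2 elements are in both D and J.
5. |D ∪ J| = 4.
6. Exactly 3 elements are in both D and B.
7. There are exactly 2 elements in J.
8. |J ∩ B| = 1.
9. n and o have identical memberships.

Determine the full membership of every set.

B = {m, n, o}; D = {m, n, o, p}; J = {m, p}

From (1): m ∈ D.
Suppose m ∉ B: no assignment then satisfies all the clues, so m ∈ B.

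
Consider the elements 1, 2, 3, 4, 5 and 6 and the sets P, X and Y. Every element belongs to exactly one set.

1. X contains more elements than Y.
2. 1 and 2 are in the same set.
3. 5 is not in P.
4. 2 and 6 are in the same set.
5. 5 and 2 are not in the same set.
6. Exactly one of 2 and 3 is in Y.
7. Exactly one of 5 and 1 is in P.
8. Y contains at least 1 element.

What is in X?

From (3): 5 ∉ P.
(7) (exactly one): 1 ∈ P.
(2): 2 matches 1: 2 ∈ P.
(4): 6 matches 2: 6 ∈ P.
(6) (exactly one): 3 ∈ Y.
Suppose 4 ∉ X: no assignment then satisfies all the clues, so 4 ∈ X.

X = {4, 5}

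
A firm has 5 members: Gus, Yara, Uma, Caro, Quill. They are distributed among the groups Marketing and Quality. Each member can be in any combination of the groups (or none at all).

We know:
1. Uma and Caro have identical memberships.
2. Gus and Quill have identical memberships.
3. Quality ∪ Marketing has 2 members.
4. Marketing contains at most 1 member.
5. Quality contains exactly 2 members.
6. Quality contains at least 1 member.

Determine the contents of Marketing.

Marketing = {}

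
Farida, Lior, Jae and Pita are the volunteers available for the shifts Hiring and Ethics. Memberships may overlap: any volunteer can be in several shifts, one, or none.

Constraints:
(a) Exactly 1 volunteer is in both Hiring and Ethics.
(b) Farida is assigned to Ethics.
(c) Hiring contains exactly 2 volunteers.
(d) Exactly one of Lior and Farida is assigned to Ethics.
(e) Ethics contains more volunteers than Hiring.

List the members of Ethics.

Ethics = {Farida, Jae, Pita}

From (b): Farida ∈ Ethics.
(d) (exactly one): Lior ∉ Ethics.
Suppose Jae ∉ Ethics: no assignment then satisfies all the clues, so Jae ∈ Ethics.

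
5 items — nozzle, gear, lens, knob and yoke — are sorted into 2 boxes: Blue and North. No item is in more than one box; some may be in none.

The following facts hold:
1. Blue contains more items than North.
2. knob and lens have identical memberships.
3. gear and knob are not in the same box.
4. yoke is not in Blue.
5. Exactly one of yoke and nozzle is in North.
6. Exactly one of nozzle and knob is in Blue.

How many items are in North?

1

From (4): yoke ∉ Blue.
Suppose gear ∈ North: no assignment then satisfies all the clues, so gear ∉ North.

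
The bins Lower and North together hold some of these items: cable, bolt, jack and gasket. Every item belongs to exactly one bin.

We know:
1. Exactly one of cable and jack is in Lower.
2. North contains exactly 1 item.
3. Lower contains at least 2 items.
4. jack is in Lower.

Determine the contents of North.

From (4): jack ∈ Lower.
(1) (exactly one): cable ∉ Lower.
Only one bin left: cable ∈ North.
(2): North already has 1, so the rest are out.
Only one bin left: bolt ∈ Lower.
Only one bin left: gasket ∈ Lower.

North = {cable}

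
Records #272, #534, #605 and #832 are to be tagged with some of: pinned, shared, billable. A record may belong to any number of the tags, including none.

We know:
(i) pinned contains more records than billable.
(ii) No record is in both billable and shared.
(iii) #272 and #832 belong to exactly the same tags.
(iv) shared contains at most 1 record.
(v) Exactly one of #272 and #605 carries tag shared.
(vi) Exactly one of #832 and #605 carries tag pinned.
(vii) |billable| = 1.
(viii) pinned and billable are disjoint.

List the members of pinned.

pinned = {#272, #832}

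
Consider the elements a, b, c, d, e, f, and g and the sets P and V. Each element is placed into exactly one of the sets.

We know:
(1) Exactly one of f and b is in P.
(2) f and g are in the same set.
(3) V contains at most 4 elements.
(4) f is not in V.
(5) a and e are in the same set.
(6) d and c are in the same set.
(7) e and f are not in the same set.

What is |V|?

3

From (4): f ∉ V.
(2): g matches f: g ∉ V.
Only one set left: f ∈ P.
Only one set left: g ∈ P.
(1) (exactly one): b ∉ P.
(7): e ∉ P.
Only one set left: b ∈ V.
Only one set left: e ∈ V.
(5): a matches e: a ∉ P.
(5): a matches e: a ∈ V.
Suppose c ∉ P: no assignment then satisfies all the clues, so c ∈ P.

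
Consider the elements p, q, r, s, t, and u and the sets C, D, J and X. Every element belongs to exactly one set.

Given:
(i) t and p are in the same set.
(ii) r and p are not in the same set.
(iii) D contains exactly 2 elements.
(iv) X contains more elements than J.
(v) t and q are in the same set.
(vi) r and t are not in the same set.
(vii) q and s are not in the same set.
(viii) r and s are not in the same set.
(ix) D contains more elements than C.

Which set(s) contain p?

p: X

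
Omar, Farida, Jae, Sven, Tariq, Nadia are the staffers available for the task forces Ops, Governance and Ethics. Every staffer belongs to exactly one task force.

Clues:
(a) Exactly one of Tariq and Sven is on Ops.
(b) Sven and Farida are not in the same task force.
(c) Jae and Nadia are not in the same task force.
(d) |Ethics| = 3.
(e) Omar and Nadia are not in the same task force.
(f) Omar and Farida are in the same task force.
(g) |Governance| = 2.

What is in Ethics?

Ethics = {Farida, Jae, Omar}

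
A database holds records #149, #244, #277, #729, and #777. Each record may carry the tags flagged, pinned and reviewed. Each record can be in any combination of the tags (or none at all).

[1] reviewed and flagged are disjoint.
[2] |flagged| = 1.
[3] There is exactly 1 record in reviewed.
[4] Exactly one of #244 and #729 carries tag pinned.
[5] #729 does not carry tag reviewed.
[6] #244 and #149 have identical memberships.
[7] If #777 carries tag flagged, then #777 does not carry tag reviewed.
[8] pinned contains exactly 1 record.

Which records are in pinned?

pinned = {#729}

From (5): #729 ∉ reviewed.
Suppose #149 ∈ pinned: no assignment then satisfies all the clues, so #149 ∉ pinned.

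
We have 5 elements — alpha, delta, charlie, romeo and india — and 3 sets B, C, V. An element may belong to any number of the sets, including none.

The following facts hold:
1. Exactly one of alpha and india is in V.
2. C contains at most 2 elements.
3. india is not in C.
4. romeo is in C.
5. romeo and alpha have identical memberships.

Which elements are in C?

From (3): india ∉ C.
From (4): romeo ∈ C.
(5): alpha matches romeo: alpha ∈ C.
(2): C already has 2, so the rest are out.

C = {alpha, romeo}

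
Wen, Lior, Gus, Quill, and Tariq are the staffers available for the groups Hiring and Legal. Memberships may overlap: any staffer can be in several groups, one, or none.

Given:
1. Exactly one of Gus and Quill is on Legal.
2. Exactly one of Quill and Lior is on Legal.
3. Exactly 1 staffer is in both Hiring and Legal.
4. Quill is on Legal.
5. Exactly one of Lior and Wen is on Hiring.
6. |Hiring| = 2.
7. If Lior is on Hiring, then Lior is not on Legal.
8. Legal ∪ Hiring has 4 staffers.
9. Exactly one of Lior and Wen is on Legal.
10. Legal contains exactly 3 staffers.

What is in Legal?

From (4): Quill ∈ Legal.
(1) (exactly one): Gus ∉ Legal.
(2) (exactly one): Lior ∉ Legal.
(9) (exactly one): Wen ∈ Legal.
(10): only 3 candidates remain for Legal, so all are in.

Legal = {Quill, Tariq, Wen}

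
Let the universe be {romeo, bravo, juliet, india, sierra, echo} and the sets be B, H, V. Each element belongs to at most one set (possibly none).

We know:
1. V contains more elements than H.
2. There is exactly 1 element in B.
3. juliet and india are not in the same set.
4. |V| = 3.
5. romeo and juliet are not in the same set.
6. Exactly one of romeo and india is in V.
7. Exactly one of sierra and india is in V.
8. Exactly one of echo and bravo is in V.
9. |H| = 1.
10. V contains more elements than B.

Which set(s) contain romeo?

romeo: V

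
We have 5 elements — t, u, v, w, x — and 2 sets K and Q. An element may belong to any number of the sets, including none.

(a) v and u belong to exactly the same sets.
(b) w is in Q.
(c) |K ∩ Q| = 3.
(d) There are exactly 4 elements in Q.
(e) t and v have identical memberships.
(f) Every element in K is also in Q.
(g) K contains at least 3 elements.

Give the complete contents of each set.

K = {t, u, v}; Q = {t, u, v, w}

From (b): w ∈ Q.
Suppose t ∉ K: no assignment then satisfies all the clues, so t ∈ K.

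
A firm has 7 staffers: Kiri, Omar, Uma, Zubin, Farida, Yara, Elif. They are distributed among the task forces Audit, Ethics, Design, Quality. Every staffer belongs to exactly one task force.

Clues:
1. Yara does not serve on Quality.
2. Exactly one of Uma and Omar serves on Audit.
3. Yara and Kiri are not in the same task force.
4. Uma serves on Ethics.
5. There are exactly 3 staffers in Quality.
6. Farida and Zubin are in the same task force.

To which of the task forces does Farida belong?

Farida: Quality

From (1): Yara ∉ Quality.
From (4): Uma ∈ Ethics.
(2) (exactly one): Omar ∈ Audit.
Suppose Farida ∈ Audit: no assignment then satisfies all the clues, so Farida ∉ Audit.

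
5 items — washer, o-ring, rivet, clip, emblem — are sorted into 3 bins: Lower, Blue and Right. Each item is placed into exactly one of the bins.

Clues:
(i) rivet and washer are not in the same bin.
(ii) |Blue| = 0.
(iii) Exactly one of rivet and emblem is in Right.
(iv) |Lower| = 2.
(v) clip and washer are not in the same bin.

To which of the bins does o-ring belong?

o-ring: Right

(ii): Blue already has 0, so the rest are out.
Suppose o-ring ∈ Lower: no assignment then satisfies all the clues, so o-ring ∉ Lower.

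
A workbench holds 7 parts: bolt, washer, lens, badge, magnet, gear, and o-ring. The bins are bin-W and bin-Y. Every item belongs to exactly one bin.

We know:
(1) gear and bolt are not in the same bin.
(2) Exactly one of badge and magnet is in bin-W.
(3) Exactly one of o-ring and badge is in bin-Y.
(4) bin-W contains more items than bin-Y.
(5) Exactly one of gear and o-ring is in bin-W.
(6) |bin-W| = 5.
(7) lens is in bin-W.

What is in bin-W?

bin-W = {bolt, lens, magnet, o-ring, washer}

From (7): lens ∈ bin-W.
Suppose bolt ∉ bin-W: no assignment then satisfies all the clues, so bolt ∈ bin-W.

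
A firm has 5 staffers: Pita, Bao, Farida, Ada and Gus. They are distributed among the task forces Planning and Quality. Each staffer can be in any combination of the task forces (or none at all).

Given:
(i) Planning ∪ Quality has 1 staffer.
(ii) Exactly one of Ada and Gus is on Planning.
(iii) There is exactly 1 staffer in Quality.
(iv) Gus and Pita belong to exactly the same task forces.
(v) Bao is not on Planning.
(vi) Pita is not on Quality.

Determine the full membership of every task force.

Planning = {Ada}; Quality = {Ada}

From (v): Bao ∉ Planning.
From (vi): Pita ∉ Quality.
(iv): Gus matches Pita: Gus ∉ Quality.
Suppose Pita ∈ Planning: no assignment then satisfies all the clues, so Pita ∉ Planning.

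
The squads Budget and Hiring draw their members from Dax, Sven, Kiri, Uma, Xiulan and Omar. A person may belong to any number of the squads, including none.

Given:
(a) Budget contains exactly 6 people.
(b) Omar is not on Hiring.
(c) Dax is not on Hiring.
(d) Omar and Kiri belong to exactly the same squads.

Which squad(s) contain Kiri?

From (b): Omar ∉ Hiring.
From (c): Dax ∉ Hiring.
(a): only 6 candidates remain for Budget, so all are in.
(d): Kiri matches Omar: Kiri ∉ Hiring.

Kiri: Budget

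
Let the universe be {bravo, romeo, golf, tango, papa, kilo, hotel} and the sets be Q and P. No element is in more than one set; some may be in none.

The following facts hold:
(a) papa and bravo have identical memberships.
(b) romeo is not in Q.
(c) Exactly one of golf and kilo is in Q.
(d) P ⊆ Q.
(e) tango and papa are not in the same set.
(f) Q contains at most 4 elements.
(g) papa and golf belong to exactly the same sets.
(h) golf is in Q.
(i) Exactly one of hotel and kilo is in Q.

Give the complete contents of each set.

Q = {bravo, golf, hotel, papa}; P = {}

From (b): romeo ∉ Q.
From (h): golf ∈ Q.
(c) (exactly one): kilo ∉ Q.
(d) contrapositive: romeo ∉ P.
(d) contrapositive: kilo ∉ P.
(g): papa matches golf: papa ∈ Q.
(i) (exactly one): hotel ∈ Q.
(a): bravo matches papa: bravo ∈ Q.
(e): tango ∉ Q.
(d) contrapositive: tango ∉ P.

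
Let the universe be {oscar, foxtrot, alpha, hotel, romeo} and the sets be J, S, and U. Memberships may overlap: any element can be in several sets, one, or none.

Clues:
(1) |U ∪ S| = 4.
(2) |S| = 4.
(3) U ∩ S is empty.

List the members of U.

U = {}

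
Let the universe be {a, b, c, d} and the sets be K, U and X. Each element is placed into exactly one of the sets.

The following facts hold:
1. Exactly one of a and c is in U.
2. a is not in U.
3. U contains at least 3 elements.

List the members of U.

From (2): a ∉ U.
(1) (exactly one): c ∈ U.
(3): only 3 candidates remain for U, so all are in.

U = {b, c, d}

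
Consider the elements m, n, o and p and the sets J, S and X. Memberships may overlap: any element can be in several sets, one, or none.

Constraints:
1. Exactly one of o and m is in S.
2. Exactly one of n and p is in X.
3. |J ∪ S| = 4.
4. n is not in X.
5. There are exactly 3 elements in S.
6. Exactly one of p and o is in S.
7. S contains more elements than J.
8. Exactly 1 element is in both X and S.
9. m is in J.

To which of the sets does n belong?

n: S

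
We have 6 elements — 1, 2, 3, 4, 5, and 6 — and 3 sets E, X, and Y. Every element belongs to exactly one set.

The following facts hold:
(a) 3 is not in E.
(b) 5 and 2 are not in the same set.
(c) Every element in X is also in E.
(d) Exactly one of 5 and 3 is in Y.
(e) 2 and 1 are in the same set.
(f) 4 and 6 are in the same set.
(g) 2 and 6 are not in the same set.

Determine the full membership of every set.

From (a): 3 ∉ E.
(c) contrapositive: 3 ∉ X.
Only one set left: 3 ∈ Y.
(d) (exactly one): 5 ∉ Y.
Suppose 1 ∈ E: no assignment then satisfies all the clues, so 1 ∉ E.

E = {4, 5, 6}; X = {}; Y = {1, 2, 3}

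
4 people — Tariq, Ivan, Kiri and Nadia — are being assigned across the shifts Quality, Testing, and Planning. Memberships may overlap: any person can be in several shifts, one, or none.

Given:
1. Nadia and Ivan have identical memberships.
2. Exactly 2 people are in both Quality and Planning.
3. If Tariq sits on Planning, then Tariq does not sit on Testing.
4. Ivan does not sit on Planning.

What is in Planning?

Planning = {Kiri, Tariq}

From (4): Ivan ∉ Planning.
(1): Nadia matches Ivan: Nadia ∉ Planning.
Suppose Tariq ∉ Planning: no assignment then satisfies all the clues, so Tariq ∈ Planning.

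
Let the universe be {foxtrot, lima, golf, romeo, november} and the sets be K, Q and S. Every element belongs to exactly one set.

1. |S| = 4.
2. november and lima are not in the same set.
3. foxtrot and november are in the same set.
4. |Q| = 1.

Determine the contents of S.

S = {foxtrot, golf, november, romeo}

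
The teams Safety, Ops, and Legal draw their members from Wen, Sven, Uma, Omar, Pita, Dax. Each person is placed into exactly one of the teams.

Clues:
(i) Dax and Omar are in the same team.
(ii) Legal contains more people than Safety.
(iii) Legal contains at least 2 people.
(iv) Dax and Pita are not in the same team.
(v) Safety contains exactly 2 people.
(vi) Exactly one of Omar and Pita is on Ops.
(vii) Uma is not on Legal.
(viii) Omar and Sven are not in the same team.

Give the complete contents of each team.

Safety = {Sven, Uma}; Ops = {Pita}; Legal = {Dax, Omar, Wen}

From (vii): Uma ∉ Legal.
Suppose Wen ∈ Safety: no assignment then satisfies all the clues, so Wen ∉ Safety.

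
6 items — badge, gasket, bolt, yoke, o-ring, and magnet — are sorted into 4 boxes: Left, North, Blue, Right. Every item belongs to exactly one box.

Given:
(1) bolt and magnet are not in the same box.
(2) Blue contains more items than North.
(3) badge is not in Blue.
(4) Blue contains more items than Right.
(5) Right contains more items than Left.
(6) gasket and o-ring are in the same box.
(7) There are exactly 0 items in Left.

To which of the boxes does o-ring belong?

o-ring: Blue

From (3): badge ∉ Blue.
(7): Left already has 0, so the rest are out.
Suppose o-ring ∈ North: no assignment then satisfies all the clues, so o-ring ∉ North.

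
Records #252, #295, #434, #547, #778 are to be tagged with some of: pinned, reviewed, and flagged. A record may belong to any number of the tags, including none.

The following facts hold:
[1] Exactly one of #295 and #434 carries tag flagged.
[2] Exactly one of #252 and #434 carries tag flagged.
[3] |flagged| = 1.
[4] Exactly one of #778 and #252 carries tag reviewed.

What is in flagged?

flagged = {#434}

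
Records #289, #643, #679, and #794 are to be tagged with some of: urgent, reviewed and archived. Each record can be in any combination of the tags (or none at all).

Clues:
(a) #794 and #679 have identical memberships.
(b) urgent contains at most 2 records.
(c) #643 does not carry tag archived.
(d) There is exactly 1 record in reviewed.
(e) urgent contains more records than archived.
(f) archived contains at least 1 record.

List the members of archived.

archived = {#289}

From (c): #643 ∉ archived.
Suppose #289 ∉ archived: no assignment then satisfies all the clues, so #289 ∈ archived.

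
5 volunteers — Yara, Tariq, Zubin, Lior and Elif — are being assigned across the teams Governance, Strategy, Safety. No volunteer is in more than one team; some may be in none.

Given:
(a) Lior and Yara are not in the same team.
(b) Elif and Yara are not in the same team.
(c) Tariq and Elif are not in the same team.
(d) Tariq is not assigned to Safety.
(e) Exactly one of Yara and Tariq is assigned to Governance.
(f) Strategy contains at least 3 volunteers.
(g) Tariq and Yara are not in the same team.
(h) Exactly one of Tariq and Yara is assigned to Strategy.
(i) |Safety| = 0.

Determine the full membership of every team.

From (d): Tariq ∉ Safety.
(i): Safety already has 0, so the rest are out.
Suppose Yara ∉ Governance: no assignment then satisfies all the clues, so Yara ∈ Governance.

Governance = {Yara}; Strategy = {Lior, Tariq, Zubin}; Safety = {}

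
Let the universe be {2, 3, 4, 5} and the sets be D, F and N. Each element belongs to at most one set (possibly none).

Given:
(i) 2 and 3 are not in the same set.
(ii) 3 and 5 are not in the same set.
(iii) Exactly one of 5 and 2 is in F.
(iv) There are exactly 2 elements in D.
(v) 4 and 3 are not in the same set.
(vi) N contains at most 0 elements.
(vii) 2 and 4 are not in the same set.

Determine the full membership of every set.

(vi): N already has 0, so the rest are out.
Suppose 2 ∈ D: no assignment then satisfies all the clues, so 2 ∉ D.

D = {4, 5}; F = {2}; N = {}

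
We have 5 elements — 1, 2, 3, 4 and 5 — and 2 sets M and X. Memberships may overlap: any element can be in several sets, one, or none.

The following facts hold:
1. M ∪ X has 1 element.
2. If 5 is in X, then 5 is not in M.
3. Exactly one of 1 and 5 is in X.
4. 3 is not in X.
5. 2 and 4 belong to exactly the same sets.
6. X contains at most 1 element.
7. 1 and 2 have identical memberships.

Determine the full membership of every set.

M = {}; X = {5}

From (4): 3 ∉ X.
Suppose 1 ∈ M: no assignment then satisfies all the clues, so 1 ∉ M.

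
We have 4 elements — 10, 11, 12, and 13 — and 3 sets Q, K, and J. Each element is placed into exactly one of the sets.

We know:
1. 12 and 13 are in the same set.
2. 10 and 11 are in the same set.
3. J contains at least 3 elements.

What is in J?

J = {10, 11, 12, 13}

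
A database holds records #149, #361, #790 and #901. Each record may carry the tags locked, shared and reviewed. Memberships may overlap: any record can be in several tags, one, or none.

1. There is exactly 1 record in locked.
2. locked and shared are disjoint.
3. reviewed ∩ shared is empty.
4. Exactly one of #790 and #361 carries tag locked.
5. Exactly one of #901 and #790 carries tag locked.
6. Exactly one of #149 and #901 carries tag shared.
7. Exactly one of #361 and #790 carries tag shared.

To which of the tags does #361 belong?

#361: shared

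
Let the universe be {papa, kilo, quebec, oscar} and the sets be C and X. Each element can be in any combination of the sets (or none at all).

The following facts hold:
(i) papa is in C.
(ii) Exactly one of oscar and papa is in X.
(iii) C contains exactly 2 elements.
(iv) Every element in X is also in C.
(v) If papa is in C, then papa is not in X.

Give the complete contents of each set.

From (i): papa ∈ C.
(v): papa ∉ X.
(ii) (exactly one): oscar ∈ X.
(iv) with oscar ∈ X: oscar ∈ C.
(iii): C already has 2, so the rest are out.
(iv) contrapositive: kilo ∉ X.
(iv) contrapositive: quebec ∉ X.

C = {oscar, papa}; X = {oscar}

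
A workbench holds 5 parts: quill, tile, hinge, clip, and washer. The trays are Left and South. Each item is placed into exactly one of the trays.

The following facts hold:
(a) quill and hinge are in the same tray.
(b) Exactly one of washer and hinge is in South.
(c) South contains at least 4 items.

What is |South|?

4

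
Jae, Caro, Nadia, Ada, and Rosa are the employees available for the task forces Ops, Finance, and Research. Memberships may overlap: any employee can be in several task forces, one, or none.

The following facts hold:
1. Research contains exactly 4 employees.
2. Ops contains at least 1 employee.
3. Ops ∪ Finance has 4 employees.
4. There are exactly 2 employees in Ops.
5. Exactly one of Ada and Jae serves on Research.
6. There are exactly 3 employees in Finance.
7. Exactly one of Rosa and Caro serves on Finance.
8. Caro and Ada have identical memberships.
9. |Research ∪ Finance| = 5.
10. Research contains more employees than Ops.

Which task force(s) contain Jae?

Jae: Finance, Ops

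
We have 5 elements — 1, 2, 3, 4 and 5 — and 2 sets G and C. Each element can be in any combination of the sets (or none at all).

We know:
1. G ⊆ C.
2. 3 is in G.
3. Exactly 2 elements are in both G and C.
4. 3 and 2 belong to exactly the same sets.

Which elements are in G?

G = {2, 3}

From (2): 3 ∈ G.
(1) with 3 ∈ G: 3 ∈ C.
(4): 2 matches 3: 2 ∈ G.
(4): 2 matches 3: 2 ∈ C.
Suppose 1 ∈ G: no assignment then satisfies all the clues, so 1 ∉ G.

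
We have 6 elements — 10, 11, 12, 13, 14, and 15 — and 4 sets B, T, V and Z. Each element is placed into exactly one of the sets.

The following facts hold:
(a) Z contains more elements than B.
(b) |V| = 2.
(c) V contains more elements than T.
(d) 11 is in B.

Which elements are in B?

B = {11}

From (d): 11 ∈ B.
Suppose 10 ∈ B: no assignment then satisfies all the clues, so 10 ∉ B.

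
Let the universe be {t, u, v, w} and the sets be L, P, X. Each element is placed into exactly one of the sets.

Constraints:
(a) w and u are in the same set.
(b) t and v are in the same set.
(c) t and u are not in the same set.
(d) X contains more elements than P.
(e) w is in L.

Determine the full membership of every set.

L = {u, w}; P = {}; X = {t, v}

From (e): w ∈ L.
(a): u matches w: u ∈ L.
(c): t ∉ L.
(b): v matches t: v ∉ L.
Suppose t ∈ P: no assignment then satisfies all the clues, so t ∉ P.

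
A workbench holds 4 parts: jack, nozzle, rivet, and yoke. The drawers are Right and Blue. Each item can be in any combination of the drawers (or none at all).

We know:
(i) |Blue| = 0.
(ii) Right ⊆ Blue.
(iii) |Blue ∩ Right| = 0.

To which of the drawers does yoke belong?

(i): Blue already has 0, so the rest are out.
(ii) contrapositive: jack ∉ Right.
(ii) contrapositive: nozzle ∉ Right.
(ii) contrapositive: rivet ∉ Right.
(ii) contrapositive: yoke ∉ Right.

yoke: none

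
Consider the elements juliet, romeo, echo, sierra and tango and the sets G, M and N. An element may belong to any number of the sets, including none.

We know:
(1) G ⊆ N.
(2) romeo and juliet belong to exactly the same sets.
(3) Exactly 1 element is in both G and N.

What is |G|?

1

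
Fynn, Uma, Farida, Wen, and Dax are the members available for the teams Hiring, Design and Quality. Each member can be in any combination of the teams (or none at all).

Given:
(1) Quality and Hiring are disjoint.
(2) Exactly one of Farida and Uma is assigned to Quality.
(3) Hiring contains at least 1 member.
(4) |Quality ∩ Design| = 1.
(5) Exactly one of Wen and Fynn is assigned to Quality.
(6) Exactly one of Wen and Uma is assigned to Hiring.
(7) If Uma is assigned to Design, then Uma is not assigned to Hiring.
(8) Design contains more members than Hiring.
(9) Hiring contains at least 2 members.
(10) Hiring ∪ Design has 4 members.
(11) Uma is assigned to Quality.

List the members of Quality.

From (11): Uma ∈ Quality.
(1) (disjoint): Uma ∉ Hiring.
(2) (exactly one): Farida ∉ Quality.
(6) (exactly one): Wen ∈ Hiring.
(1) (disjoint): Wen ∉ Quality.
(5) (exactly one): Fynn ∈ Quality.
(1) (disjoint): Fynn ∉ Hiring.
Suppose Dax ∈ Quality: no assignment then satisfies all the clues, so Dax ∉ Quality.

Quality = {Fynn, Uma}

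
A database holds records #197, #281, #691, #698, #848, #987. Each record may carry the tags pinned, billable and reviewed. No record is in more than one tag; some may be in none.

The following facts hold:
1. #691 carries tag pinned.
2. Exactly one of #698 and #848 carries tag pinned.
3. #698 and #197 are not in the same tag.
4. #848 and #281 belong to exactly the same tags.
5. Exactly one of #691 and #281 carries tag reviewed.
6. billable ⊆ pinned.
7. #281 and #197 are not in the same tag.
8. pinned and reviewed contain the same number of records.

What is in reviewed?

reviewed = {#281, #848}

From (1): #691 ∈ pinned.
(5) (exactly one): #281 ∈ reviewed.
(7): #197 ∉ reviewed.
(4): #848 matches #281: #848 ∉ pinned.
(4): #848 matches #281: #848 ∉ billable.
(4): #848 matches #281: #848 ∈ reviewed.
(2) (exactly one): #698 ∈ pinned.
(3): #197 ∉ pinned.
(6) contrapositive: #197 ∉ billable.
Suppose #987 ∈ reviewed: no assignment then satisfies all the clues, so #987 ∉ reviewed.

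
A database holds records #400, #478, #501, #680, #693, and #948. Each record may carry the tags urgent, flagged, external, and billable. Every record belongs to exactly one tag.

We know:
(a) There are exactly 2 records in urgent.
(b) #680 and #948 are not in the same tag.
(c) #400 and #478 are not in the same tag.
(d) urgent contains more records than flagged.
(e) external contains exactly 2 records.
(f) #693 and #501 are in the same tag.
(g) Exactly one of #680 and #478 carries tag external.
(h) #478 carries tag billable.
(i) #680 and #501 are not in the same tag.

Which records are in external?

external = {#400, #680}

From (h): #478 ∈ billable.
(c): #400 ∉ billable.
(g) (exactly one): #680 ∈ external.
(i): #501 ∉ external.
(b): #948 ∉ external.
(f): #693 matches #501: #693 ∉ external.
(e): only 2 candidates remain for external, so all are in.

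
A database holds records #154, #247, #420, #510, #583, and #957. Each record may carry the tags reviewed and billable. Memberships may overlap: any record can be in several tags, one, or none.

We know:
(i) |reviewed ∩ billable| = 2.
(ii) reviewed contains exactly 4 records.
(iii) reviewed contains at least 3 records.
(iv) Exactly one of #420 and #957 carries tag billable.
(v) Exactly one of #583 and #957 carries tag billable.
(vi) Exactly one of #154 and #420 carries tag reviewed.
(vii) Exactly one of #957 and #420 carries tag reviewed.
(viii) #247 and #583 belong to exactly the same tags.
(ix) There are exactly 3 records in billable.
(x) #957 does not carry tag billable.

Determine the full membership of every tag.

reviewed = {#154, #247, #583, #957}; billable = {#247, #420, #583}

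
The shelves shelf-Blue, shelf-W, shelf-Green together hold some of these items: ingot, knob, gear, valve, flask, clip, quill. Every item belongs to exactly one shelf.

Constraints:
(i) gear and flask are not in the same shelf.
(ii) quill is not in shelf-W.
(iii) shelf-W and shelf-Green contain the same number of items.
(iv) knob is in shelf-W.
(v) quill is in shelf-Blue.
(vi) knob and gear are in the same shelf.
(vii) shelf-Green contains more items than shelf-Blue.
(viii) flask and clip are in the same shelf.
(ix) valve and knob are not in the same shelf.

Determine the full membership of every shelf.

shelf-Blue = {quill}; shelf-W = {gear, ingot, knob}; shelf-Green = {clip, flask, valve}

From (ii): quill ∉ shelf-W.
From (iv): knob ∈ shelf-W.
From (v): quill ∈ shelf-Blue.
(vi): gear matches knob: gear ∉ shelf-Blue.
(vi): gear matches knob: gear ∈ shelf-W.
(ix): valve ∉ shelf-W.
(i): flask ∉ shelf-W.
(viii): clip matches flask: clip ∉ shelf-W.
Suppose ingot ∈ shelf-Blue: no assignment then satisfies all the clues, so ingot ∉ shelf-Blue.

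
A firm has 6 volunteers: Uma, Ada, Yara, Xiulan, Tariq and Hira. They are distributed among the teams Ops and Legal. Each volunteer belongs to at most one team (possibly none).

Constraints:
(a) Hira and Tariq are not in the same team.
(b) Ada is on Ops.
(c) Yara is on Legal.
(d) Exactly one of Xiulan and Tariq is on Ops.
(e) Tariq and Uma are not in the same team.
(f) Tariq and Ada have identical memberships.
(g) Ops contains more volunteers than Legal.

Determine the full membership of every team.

Ops = {Ada, Tariq}; Legal = {Yara}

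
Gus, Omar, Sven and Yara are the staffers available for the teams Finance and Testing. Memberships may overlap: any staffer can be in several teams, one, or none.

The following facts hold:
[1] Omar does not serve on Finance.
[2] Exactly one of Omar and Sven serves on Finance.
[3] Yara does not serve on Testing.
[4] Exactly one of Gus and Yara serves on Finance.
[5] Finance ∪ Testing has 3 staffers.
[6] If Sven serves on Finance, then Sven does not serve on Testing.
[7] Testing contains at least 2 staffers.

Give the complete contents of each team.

Finance = {Gus, Sven}; Testing = {Gus, Omar}

From (1): Omar ∉ Finance.
From (3): Yara ∉ Testing.
(2) (exactly one): Sven ∈ Finance.
(6): Sven ∉ Testing.
(7): only 2 candidates remain for Testing, so all are in.
Suppose Gus ∉ Finance: no assignment then satisfies all the clues, so Gus ∈ Finance.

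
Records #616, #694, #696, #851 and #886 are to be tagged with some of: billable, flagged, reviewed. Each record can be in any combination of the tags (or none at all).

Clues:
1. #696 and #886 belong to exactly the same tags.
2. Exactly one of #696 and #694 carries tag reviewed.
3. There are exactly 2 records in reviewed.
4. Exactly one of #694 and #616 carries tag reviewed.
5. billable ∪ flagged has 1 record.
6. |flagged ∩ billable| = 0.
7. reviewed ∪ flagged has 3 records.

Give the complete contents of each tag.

billable = {}; flagged = {#616}; reviewed = {#694, #851}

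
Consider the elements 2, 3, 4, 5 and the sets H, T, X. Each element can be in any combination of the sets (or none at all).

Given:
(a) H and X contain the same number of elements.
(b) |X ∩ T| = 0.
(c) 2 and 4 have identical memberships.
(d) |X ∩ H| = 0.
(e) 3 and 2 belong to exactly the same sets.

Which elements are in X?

X = {}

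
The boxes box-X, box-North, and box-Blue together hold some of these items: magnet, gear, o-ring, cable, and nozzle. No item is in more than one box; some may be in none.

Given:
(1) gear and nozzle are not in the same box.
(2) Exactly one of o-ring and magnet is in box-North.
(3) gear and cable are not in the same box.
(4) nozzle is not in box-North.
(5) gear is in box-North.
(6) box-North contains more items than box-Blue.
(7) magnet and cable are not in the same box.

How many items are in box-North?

2

From (4): nozzle ∉ box-North.
From (5): gear ∈ box-North.
(3): cable ∉ box-North.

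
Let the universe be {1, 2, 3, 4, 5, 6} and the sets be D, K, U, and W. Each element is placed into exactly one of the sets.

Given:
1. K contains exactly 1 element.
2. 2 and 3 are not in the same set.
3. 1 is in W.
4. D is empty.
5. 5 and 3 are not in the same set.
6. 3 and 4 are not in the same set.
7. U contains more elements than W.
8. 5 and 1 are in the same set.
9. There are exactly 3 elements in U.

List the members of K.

K = {3}

From (3): 1 ∈ W.
(4): D already has 0, so the rest are out.
(8): 5 matches 1: 5 ∉ K.
(8): 5 matches 1: 5 ∉ U.
(8): 5 matches 1: 5 ∈ W.
(5): 3 ∉ W.
Suppose 2 ∈ K: no assignment then satisfies all the clues, so 2 ∉ K.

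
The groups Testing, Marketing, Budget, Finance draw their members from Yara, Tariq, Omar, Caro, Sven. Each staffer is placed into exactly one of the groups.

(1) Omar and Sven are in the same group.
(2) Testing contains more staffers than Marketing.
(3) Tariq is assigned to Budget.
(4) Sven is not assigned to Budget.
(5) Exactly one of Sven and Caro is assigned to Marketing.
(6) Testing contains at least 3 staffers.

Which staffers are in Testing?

Testing = {Omar, Sven, Yara}

From (3): Tariq ∈ Budget.
From (4): Sven ∉ Budget.
(1): Omar matches Sven: Omar ∉ Budget.
Suppose Yara ∉ Testing: no assignment then satisfies all the clues, so Yara ∈ Testing.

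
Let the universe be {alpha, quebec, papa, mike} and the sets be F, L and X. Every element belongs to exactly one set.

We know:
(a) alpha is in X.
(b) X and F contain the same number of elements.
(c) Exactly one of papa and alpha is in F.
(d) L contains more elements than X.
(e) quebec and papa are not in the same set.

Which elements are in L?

From (a): alpha ∈ X.
(c) (exactly one): papa ∈ F.
(e): quebec ∉ F.
Suppose quebec ∉ L: no assignment then satisfies all the clues, so quebec ∈ L.

L = {mike, quebec}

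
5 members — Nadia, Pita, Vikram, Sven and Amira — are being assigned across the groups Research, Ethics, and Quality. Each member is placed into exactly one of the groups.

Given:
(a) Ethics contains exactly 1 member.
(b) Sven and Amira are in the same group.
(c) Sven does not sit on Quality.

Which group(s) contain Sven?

Sven: Research

From (c): Sven ∉ Quality.
(b): Amira matches Sven: Amira ∉ Quality.
Suppose Sven ∉ Research: no assignment then satisfies all the clues, so Sven ∈ Research.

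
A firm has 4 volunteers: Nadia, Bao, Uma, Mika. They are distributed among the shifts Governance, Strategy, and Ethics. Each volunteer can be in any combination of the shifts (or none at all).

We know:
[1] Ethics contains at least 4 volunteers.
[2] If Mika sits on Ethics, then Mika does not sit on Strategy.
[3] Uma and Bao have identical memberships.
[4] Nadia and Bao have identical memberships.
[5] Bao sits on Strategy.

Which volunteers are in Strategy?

Strategy = {Bao, Nadia, Uma}

From (5): Bao ∈ Strategy.
(1): only 4 candidates remain for Ethics, so all are in.
(2): Mika ∉ Strategy.
(3): Uma matches Bao: Uma ∈ Strategy.
(4): Nadia matches Bao: Nadia ∈ Strategy.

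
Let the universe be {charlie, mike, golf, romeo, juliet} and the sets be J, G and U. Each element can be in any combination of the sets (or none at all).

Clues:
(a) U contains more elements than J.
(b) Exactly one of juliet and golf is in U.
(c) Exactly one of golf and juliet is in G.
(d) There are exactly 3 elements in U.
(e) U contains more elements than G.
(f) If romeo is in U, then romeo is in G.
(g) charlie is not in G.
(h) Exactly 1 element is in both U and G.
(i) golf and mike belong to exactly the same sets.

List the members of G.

G = {juliet, romeo}

From (g): charlie ∉ G.
Suppose mike ∈ G: no assignment then satisfies all the clues, so mike ∉ G.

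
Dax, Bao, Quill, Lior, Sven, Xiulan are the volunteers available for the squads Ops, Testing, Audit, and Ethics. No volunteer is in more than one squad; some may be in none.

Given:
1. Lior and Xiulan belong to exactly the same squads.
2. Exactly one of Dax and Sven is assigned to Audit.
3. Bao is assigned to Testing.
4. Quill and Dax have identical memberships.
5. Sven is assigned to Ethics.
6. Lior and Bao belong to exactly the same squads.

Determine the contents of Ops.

Ops = {}

From (3): Bao ∈ Testing.
From (5): Sven ∈ Ethics.
(2) (exactly one): Dax ∈ Audit.
(4): Quill matches Dax: Quill ∉ Ops.
(4): Quill matches Dax: Quill ∉ Testing.
(4): Quill matches Dax: Quill ∈ Audit.
(6): Lior matches Bao: Lior ∉ Ops.
(6): Lior matches Bao: Lior ∈ Testing.
(1): Xiulan matches Lior: Xiulan ∉ Ops.
(1): Xiulan matches Lior: Xiulan ∈ Testing.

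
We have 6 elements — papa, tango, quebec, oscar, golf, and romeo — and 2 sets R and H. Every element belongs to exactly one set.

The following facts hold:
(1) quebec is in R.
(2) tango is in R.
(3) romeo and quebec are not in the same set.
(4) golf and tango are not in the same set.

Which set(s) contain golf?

From (1): quebec ∈ R.
From (2): tango ∈ R.
(3): romeo ∉ R.
(4): golf ∉ R.
Only one set left: golf ∈ H.
Only one set left: romeo ∈ H.

golf: H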